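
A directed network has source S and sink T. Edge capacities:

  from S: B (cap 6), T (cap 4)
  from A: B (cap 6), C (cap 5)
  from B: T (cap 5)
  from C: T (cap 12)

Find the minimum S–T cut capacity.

9

Augment S→T: bottleneck 4, flow now 4.
Augment S→B→T: bottleneck 5, flow now 9.
No augmenting path remains; maximum flow = 9.
By max-flow min-cut, the minimum cut capacity equals the max flow.
In the residual graph, reachable from S: {S, B}.
Min-cut edges: S→T (4), B→T (5); capacity 4 + 5 = 9.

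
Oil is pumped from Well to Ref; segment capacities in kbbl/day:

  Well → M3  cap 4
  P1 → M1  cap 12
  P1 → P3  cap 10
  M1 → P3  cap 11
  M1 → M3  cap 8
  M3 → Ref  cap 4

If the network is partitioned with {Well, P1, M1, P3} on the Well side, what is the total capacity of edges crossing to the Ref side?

12

Edges leaving {Well, P1, M1, P3}: Well→M3 (4), M1→M3 (8).
Cut capacity = 4 + 8 = 12.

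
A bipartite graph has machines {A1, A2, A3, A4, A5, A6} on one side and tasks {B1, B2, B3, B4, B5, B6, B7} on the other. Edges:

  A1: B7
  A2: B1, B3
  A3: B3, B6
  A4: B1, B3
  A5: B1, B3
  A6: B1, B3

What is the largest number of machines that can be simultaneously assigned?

4

Unit-capacity flow: source→left, listed edges, right→sink; max matching = max flow.
Augmenting path A1→B7 (+1); matched 1.
Augmenting path A2→B1 (+1); matched 2.
Augmenting path A3→B3 (+1); matched 3.
Augmenting path A4→B3→A3→B6 (+1); matched 4.
No augmenting path remains; maximum matching = 4.
König certificate: {A1, A3, B1, B3} is a vertex cover of size 4 (every listed pair touches it), so no matching can be larger.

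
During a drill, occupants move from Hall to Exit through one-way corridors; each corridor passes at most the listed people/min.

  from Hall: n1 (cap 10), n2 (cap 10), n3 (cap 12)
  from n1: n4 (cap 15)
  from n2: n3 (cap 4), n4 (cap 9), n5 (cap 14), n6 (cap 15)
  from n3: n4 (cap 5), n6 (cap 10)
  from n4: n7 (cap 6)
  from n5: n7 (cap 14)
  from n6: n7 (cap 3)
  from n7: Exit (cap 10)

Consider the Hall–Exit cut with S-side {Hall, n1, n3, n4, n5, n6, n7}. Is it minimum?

Given cut capacity: 10 + 10 = 20.
Augment Hall→n1→n4→n7→Exit: bottleneck 6, flow now 6.
Augment Hall→n2→n5→n7→Exit: bottleneck 4, flow now 10.
No augmenting path remains; maximum flow = 10.
In the residual graph, reachable from Hall: {Hall, n1, n2, n3, n4, n5, n6, n7}.
Min-cut edges: n7→Exit (10); capacity 10 = 10.
Cut capacity 20 exceeds the max flow 10, so it is not minimum.

No — its capacity is 20, but the minimum cut has capacity 10.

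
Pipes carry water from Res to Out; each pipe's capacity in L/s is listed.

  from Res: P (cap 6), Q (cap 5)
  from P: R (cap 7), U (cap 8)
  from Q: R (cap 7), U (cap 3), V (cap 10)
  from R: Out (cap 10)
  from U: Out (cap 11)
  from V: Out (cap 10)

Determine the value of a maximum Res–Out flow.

Augment Res→P→R→Out: bottleneck 6, flow now 6.
Augment Res→Q→R→Out: bottleneck 4, flow now 10.
Augment Res→Q→U→Out: bottleneck 1, flow now 11.
No augmenting path remains; maximum flow = 11.
In the residual graph, reachable from Res: {Res}.
Min-cut edges: Res→P (6), Res→Q (5); capacity 6 + 5 = 11.
This cut is saturated, so no flow can exceed 11.

11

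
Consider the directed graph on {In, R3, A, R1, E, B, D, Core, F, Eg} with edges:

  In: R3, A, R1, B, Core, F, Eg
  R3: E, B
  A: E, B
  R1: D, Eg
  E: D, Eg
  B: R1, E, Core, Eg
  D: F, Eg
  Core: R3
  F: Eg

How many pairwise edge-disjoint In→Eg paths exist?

Assign every edge capacity 1; by Menger, the answer equals the max flow.
Path In→Eg (+1); total 1.
Path In→R1→Eg (+1); total 2.
Path In→B→Eg (+1); total 3.
Path In→F→Eg (+1); total 4.
Path In→R3→E→Eg (+1); total 5.
Path In→A→E→D→Eg (+1); total 6.
No residual In→Eg path; max flow = 6.
Certifying cut of size 6: {B→Eg, D→Eg, E→Eg, F→Eg, In→Eg, R1→Eg}.

6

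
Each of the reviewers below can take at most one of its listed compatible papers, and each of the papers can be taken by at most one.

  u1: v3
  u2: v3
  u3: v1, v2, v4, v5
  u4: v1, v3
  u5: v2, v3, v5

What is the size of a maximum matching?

4

Unit-capacity flow: source→left, listed edges, right→sink; max matching = max flow.
Augmenting path u1→v3 (+1); matched 1.
Augmenting path u3→v1 (+1); matched 2.
Augmenting path u5→v2 (+1); matched 3.
Augmenting path u4→v1→u3→v4 (+1); matched 4.
No augmenting path remains; maximum matching = 4.
König certificate: {u3, u4, u5, v3} is a vertex cover of size 4 (every listed pair touches it), so no matching can be larger.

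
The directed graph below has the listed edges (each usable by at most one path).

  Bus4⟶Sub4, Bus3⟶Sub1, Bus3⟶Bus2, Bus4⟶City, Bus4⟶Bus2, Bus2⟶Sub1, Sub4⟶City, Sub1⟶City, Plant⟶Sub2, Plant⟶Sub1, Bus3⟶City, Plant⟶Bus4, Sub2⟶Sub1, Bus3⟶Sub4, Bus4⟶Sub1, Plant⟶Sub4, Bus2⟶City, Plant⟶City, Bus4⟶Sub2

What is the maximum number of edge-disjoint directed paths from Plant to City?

Assign every edge capacity 1; by Menger, the answer equals the max flow.
Path Plant→City (+1); total 1.
Path Plant→Bus4→City (+1); total 2.
Path Plant→Sub4→City (+1); total 3.
Path Plant→Sub1→City (+1); total 4.
No residual Plant→City path; max flow = 4.
Certifying cut of size 4: {Plant→Bus4, Plant→City, Plant→Sub4, Sub1→City}.

4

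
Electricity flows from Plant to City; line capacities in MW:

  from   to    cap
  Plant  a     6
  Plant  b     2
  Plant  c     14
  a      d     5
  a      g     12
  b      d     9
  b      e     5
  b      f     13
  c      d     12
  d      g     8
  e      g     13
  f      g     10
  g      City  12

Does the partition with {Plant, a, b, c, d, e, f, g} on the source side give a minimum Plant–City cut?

Given cut capacity: 12 = 12.
Augment Plant→a→g→City: bottleneck 6, flow now 6.
Augment Plant→b→d→g→City: bottleneck 2, flow now 8.
Augment Plant→c→d→g→City: bottleneck 4, flow now 12.
No augmenting path remains; maximum flow = 12.
Cut capacity 12 equals the max flow, so it is a minimum cut.

Yes — it is a minimum cut (capacity 12).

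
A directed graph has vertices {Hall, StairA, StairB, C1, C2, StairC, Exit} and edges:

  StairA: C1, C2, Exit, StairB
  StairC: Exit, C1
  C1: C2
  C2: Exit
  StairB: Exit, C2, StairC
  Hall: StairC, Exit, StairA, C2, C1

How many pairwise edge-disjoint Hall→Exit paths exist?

Assign every edge capacity 1; by Menger, the answer equals the max flow.
Path Hall→Exit (+1); total 1.
Path Hall→StairA→Exit (+1); total 2.
Path Hall→C2→Exit (+1); total 3.
Path Hall→StairC→Exit (+1); total 4.
No residual Hall→Exit path; max flow = 4.
Certifying cut of size 4: {C2→Exit, Hall→Exit, Hall→StairA, Hall→StairC}.

4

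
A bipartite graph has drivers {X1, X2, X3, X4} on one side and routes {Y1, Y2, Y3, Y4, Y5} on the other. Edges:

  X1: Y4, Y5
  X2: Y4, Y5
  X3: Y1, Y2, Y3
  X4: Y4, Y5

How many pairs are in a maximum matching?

3

Unit-capacity flow: source→left, listed edges, right→sink; max matching = max flow.
Augmenting path X1→Y4 (+1); matched 1.
Augmenting path X2→Y5 (+1); matched 2.
Augmenting path X3→Y1 (+1); matched 3.
No augmenting path remains; maximum matching = 3.
König certificate: {X3, Y4, Y5} is a vertex cover of size 3 (every listed pair touches it), so no matching can be larger.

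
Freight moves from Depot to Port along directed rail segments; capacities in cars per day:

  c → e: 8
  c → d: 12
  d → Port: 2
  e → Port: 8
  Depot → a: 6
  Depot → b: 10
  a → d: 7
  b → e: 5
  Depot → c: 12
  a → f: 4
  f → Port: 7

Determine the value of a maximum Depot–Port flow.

14

Augment Depot→a→d→Port: bottleneck 2, flow now 2.
Augment Depot→a→f→Port: bottleneck 4, flow now 6.
Augment Depot→b→e→Port: bottleneck 5, flow now 11.
Augment Depot→c→e→Port: bottleneck 3, flow now 14.
No augmenting path remains; maximum flow = 14.
In the residual graph, reachable from Depot: {Depot, a, b, c, d, e}.
Min-cut edges: a→f (4), d→Port (2), e→Port (8); capacity 4 + 2 + 8 = 14.
This cut is saturated, so no flow can exceed 14.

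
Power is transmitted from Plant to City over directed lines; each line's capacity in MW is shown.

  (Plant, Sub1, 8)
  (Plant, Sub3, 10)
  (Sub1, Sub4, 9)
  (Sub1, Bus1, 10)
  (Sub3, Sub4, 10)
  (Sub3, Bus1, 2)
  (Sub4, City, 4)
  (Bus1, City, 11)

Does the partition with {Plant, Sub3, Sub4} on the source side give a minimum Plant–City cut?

Given cut capacity: 8 + 2 + 4 = 14.
Augment Plant→Sub1→Sub4→City: bottleneck 4, flow now 4.
Augment Plant→Sub1→Bus1→City: bottleneck 4, flow now 8.
Augment Plant→Sub3→Bus1→City: bottleneck 2, flow now 10.
Augment Plant→Sub3→Sub4→Sub1→Bus1→City: bottleneck 4, flow now 14. (uses reverse residual edge)
No augmenting path remains; maximum flow = 14.
Cut capacity 14 equals the max flow, so it is a minimum cut.

Yes — it is a minimum cut (capacity 14).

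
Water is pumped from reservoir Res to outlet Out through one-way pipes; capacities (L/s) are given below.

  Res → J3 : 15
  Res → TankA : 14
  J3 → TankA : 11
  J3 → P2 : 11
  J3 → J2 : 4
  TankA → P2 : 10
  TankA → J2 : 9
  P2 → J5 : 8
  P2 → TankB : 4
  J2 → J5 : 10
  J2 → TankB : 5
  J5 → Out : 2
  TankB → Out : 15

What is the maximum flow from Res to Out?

Augment Res→J3→P2→J5→Out: bottleneck 2, flow now 2.
Augment Res→J3→P2→TankB→Out: bottleneck 4, flow now 6.
Augment Res→J3→J2→TankB→Out: bottleneck 4, flow now 10.
Augment Res→TankA→J2→TankB→Out: bottleneck 1, flow now 11.
No augmenting path remains; maximum flow = 11.
In the residual graph, reachable from Res: {Res, J3, TankA, P2, J2, J5}.
Min-cut edges: P2→TankB (4), J2→TankB (5), J5→Out (2); capacity 4 + 5 + 2 = 11.
This cut is saturated, so no flow can exceed 11.

11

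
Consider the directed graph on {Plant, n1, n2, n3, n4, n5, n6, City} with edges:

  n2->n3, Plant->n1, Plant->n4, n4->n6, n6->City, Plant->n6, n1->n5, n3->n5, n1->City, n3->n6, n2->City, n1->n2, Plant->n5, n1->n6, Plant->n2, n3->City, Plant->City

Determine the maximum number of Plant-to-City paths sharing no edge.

4

Assign every edge capacity 1; by Menger, the answer equals the max flow.
Path Plant→City (+1); total 1.
Path Plant→n1→City (+1); total 2.
Path Plant→n2→City (+1); total 3.
Path Plant→n6→City (+1); total 4.
No residual Plant→City path; max flow = 4.
Certifying cut of size 4: {Plant→City, Plant→n1, Plant→n2, n6→City}.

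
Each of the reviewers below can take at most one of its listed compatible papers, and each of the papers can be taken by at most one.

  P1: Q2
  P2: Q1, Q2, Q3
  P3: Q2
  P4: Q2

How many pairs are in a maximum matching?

2

Unit-capacity flow: source→left, listed edges, right→sink; max matching = max flow.
Augmenting path P1→Q2 (+1); matched 1.
Augmenting path P2→Q1 (+1); matched 2.
No augmenting path remains; maximum matching = 2.
König certificate: {P2, Q2} is a vertex cover of size 2 (every listed pair touches it), so no matching can be larger.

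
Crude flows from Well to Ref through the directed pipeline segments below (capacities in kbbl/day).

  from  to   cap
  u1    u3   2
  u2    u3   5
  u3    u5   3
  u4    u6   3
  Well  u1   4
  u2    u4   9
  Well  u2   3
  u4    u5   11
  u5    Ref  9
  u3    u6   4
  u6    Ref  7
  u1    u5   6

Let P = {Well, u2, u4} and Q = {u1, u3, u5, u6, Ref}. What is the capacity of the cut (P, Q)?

Edges leaving {Well, u2, u4}: Well→u1 (4), u2→u3 (5), u4→u5 (11), u4→u6 (3).
Cut capacity = 4 + 5 + 11 + 3 = 23.

23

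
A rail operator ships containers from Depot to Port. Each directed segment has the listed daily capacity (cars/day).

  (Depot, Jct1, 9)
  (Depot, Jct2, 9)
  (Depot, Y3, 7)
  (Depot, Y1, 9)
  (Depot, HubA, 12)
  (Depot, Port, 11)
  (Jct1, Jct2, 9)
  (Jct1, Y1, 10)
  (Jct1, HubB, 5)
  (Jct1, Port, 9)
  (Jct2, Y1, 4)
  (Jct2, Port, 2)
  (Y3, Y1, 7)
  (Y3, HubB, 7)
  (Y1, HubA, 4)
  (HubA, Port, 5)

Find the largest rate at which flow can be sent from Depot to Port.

27

Augment Depot→Port: bottleneck 11, flow now 11.
Augment Depot→Jct1→Port: bottleneck 9, flow now 20.
Augment Depot→Jct2→Port: bottleneck 2, flow now 22.
Augment Depot→HubA→Port: bottleneck 5, flow now 27.
No augmenting path remains; maximum flow = 27.
In the residual graph, reachable from Depot: {Depot, Jct2, Y3, Y1, HubB, HubA}.
Min-cut edges: Depot→Jct1 (9), Depot→Port (11), Jct2→Port (2), HubA→Port (5); capacity 9 + 11 + 2 + 5 = 27.
This cut is saturated, so no flow can exceed 27.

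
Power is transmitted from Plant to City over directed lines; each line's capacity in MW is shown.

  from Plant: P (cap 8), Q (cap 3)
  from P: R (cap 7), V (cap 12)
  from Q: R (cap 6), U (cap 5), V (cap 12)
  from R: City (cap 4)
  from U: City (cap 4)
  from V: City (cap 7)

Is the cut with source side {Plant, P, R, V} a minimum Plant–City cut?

Given cut capacity: 3 + 4 + 7 = 14.
Augment Plant→P→R→City: bottleneck 4, flow now 4.
Augment Plant→P→V→City: bottleneck 4, flow now 8.
Augment Plant→Q→U→City: bottleneck 3, flow now 11.
No augmenting path remains; maximum flow = 11.
In the residual graph, reachable from Plant: {Plant}.
Min-cut edges: Plant→P (8), Plant→Q (3); capacity 8 + 3 = 11.
Cut capacity 14 exceeds the max flow 11, so it is not minimum.

No — its capacity is 14, but the minimum cut has capacity 11.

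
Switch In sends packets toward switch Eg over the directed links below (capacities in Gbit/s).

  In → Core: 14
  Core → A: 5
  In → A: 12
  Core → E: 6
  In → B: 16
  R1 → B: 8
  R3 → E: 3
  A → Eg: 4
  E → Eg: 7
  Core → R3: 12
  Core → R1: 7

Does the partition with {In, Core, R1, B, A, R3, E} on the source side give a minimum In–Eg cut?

Yes — it is a minimum cut (capacity 11).

Given cut capacity: 4 + 7 = 11.
Augment In→A→Eg: bottleneck 4, flow now 4.
Augment In→Core→E→Eg: bottleneck 6, flow now 10.
Augment In→Core→R3→E→Eg: bottleneck 1, flow now 11.
No augmenting path remains; maximum flow = 11.
Cut capacity 11 equals the max flow, so it is a minimum cut.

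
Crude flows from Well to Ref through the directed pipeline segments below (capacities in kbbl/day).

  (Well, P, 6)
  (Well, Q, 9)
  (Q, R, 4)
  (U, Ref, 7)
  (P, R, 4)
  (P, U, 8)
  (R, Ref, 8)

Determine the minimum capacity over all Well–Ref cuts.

10

Augment Well→P→R→Ref: bottleneck 4, flow now 4.
Augment Well→P→U→Ref: bottleneck 2, flow now 6.
Augment Well→Q→R→Ref: bottleneck 4, flow now 10.
No augmenting path remains; maximum flow = 10.
By max-flow min-cut, the minimum cut capacity equals the max flow.
In the residual graph, reachable from Well: {Well, Q}.
Min-cut edges: Well→P (6), Q→R (4); capacity 6 + 4 = 10.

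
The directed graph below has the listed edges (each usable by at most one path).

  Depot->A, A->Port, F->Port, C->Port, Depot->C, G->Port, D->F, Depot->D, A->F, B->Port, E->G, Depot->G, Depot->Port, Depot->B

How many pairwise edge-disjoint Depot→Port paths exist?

6

Assign every edge capacity 1; by Menger, the answer equals the max flow.
Path Depot→Port (+1); total 1.
Path Depot→A→Port (+1); total 2.
Path Depot→B→Port (+1); total 3.
Path Depot→C→Port (+1); total 4.
Path Depot→G→Port (+1); total 5.
Path Depot→D→F→Port (+1); total 6.
No residual Depot→Port path; max flow = 6.
Certifying cut of size 6: {Depot→A, Depot→B, Depot→C, Depot→D, Depot→G, Depot→Port}.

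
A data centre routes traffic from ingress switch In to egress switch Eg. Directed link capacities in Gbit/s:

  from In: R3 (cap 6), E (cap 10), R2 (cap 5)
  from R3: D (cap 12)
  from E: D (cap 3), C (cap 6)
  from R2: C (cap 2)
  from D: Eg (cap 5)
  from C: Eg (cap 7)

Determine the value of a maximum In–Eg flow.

Augment In→R3→D→Eg: bottleneck 5, flow now 5.
Augment In→E→C→Eg: bottleneck 6, flow now 11.
Augment In→R2→C→Eg: bottleneck 1, flow now 12.
No augmenting path remains; maximum flow = 12.
In the residual graph, reachable from In: {In, R3, E, R2, D, C}.
Min-cut edges: D→Eg (5), C→Eg (7); capacity 5 + 7 = 12.
This cut is saturated, so no flow can exceed 12.

12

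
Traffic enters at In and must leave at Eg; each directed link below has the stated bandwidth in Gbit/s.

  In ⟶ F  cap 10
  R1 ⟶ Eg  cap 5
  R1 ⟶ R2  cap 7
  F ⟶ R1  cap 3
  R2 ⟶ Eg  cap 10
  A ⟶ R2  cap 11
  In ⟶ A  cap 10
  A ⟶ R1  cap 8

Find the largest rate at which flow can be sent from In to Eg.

13

Augment In→F→R1→Eg: bottleneck 3, flow now 3.
Augment In→A→R1→Eg: bottleneck 2, flow now 5.
Augment In→A→R2→Eg: bottleneck 8, flow now 13.
No augmenting path remains; maximum flow = 13.
In the residual graph, reachable from In: {In, F}.
Min-cut edges: In→A (10), F→R1 (3); capacity 10 + 3 = 13.
This cut is saturated, so no flow can exceed 13.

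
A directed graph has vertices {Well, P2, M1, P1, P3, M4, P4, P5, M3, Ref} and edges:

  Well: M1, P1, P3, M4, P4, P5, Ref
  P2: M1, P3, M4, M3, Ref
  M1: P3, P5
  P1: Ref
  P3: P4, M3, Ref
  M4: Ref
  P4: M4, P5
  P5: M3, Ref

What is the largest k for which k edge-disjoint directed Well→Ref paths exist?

Assign every edge capacity 1; by Menger, the answer equals the max flow.
Path Well→Ref (+1); total 1.
Path Well→P1→Ref (+1); total 2.
Path Well→P3→Ref (+1); total 3.
Path Well→M4→Ref (+1); total 4.
Path Well→P5→Ref (+1); total 5.
No residual Well→Ref path; max flow = 5.
Certifying cut of size 5: {M4→Ref, P3→Ref, P5→Ref, Well→P1, Well→Ref}.

5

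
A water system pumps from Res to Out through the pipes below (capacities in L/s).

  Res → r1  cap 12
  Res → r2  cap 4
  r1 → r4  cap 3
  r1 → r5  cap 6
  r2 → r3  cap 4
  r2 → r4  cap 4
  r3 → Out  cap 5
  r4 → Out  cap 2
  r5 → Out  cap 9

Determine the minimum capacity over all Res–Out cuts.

12

Augment Res→r1→r4→Out: bottleneck 2, flow now 2.
Augment Res→r1→r5→Out: bottleneck 6, flow now 8.
Augment Res→r2→r3→Out: bottleneck 4, flow now 12.
No augmenting path remains; maximum flow = 12.
By max-flow min-cut, the minimum cut capacity equals the max flow.
In the residual graph, reachable from Res: {Res, r1, r4}.
Min-cut edges: Res→r2 (4), r1→r5 (6), r4→Out (2); capacity 4 + 6 + 2 = 12.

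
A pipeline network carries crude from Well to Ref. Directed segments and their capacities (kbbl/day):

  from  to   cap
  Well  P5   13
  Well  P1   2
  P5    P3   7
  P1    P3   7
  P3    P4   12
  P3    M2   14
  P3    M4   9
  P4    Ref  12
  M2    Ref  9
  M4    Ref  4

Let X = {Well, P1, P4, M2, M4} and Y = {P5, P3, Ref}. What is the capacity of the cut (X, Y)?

45

Edges leaving {Well, P1, P4, M2, M4}: Well→P5 (13), P1→P3 (7), P4→Ref (12), M2→Ref (9), M4→Ref (4).
Cut capacity = 13 + 7 + 12 + 9 + 4 = 45.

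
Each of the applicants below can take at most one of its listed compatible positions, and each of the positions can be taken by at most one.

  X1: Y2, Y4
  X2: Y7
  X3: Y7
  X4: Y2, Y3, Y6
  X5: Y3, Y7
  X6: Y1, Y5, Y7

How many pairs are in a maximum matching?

Unit-capacity flow: source→left, listed edges, right→sink; max matching = max flow.
Augmenting path X1→Y2 (+1); matched 1.
Augmenting path X2→Y7 (+1); matched 2.
Augmenting path X4→Y3 (+1); matched 3.
Augmenting path X6→Y1 (+1); matched 4.
Augmenting path X5→Y3→X4→Y6 (+1); matched 5.
No augmenting path remains; maximum matching = 5.
König certificate: {X1, X4, X5, X6, Y7} is a vertex cover of size 5 (every listed pair touches it), so no matching can be larger.

5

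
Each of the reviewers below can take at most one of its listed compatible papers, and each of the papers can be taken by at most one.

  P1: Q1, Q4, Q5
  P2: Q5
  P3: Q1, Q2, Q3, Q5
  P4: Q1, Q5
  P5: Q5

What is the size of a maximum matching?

4

Unit-capacity flow: source→left, listed edges, right→sink; max matching = max flow.
Augmenting path P1→Q1 (+1); matched 1.
Augmenting path P2→Q5 (+1); matched 2.
Augmenting path P3→Q2 (+1); matched 3.
Augmenting path P4→Q1→P1→Q4 (+1); matched 4.
No augmenting path remains; maximum matching = 4.
König certificate: {P1, P3, P4, Q5} is a vertex cover of size 4 (every listed pair touches it), so no matching can be larger.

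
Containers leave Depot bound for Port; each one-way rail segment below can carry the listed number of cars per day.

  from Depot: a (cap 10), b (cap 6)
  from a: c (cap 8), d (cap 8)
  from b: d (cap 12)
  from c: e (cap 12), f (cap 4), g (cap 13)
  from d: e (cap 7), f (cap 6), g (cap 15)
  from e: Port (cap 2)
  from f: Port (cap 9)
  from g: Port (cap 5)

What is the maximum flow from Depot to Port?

Augment Depot→a→c→e→Port: bottleneck 2, flow now 2.
Augment Depot→a→c→f→Port: bottleneck 4, flow now 6.
Augment Depot→a→c→g→Port: bottleneck 2, flow now 8.
Augment Depot→a→d→f→Port: bottleneck 2, flow now 10.
Augment Depot→b→d→f→Port: bottleneck 3, flow now 13.
Augment Depot→b→d→g→Port: bottleneck 3, flow now 16.
No augmenting path remains; maximum flow = 16.
In the residual graph, reachable from Depot: {Depot}.
Min-cut edges: Depot→a (10), Depot→b (6); capacity 10 + 6 = 16.
This cut is saturated, so no flow can exceed 16.

16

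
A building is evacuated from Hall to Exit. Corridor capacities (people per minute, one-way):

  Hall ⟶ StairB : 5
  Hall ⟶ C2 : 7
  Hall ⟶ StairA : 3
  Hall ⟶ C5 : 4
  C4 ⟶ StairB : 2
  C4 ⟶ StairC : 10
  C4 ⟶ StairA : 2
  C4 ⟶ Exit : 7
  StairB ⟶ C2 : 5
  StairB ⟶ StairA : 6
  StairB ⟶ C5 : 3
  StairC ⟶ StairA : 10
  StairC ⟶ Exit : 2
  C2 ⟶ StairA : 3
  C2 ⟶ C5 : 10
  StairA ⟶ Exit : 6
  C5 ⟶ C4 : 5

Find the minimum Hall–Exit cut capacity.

11

Augment Hall→StairA→Exit: bottleneck 3, flow now 3.
Augment Hall→StairB→StairA→Exit: bottleneck 3, flow now 6.
Augment Hall→C5→C4→Exit: bottleneck 4, flow now 10.
Augment Hall→StairB→C5→C4→Exit: bottleneck 1, flow now 11.
No augmenting path remains; maximum flow = 11.
By max-flow min-cut, the minimum cut capacity equals the max flow.
In the residual graph, reachable from Hall: {Hall, StairB, C2, StairA, C5}.
Min-cut edges: StairA→Exit (6), C5→C4 (5); capacity 6 + 5 = 11.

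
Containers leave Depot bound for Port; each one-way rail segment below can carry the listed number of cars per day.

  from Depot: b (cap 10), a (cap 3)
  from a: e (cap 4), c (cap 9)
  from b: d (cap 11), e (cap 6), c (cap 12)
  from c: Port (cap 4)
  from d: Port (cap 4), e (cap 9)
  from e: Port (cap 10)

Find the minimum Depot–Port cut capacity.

13

Augment Depot→a→c→Port: bottleneck 3, flow now 3.
Augment Depot→b→c→Port: bottleneck 1, flow now 4.
Augment Depot→b→d→Port: bottleneck 4, flow now 8.
Augment Depot→b→e→Port: bottleneck 5, flow now 13.
No augmenting path remains; maximum flow = 13.
By max-flow min-cut, the minimum cut capacity equals the max flow.
In the residual graph, reachable from Depot: {Depot}.
Min-cut edges: Depot→a (3), Depot→b (10); capacity 3 + 10 = 13.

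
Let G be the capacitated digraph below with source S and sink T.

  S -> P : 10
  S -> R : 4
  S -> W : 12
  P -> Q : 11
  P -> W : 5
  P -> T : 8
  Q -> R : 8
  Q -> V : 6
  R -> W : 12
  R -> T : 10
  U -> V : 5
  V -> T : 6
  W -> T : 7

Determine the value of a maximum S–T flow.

Augment S→P→T: bottleneck 8, flow now 8.
Augment S→R→T: bottleneck 4, flow now 12.
Augment S→W→T: bottleneck 7, flow now 19.
Augment S→P→Q→R→T: bottleneck 2, flow now 21.
No augmenting path remains; maximum flow = 21.
In the residual graph, reachable from S: {S, W}.
Min-cut edges: S→P (10), S→R (4), W→T (7); capacity 10 + 4 + 7 = 21.
This cut is saturated, so no flow can exceed 21.

21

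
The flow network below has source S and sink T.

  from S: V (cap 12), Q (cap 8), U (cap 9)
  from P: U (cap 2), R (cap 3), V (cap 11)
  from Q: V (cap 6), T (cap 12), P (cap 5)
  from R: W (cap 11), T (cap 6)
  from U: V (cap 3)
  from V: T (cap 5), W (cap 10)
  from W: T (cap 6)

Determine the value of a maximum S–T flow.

Augment S→Q→T: bottleneck 8, flow now 8.
Augment S→V→T: bottleneck 5, flow now 13.
Augment S→V→W→T: bottleneck 6, flow now 19.
No augmenting path remains; maximum flow = 19.
In the residual graph, reachable from S: {S, U, V, W}.
Min-cut edges: S→Q (8), V→T (5), W→T (6); capacity 8 + 5 + 6 = 19.
This cut is saturated, so no flow can exceed 19.

19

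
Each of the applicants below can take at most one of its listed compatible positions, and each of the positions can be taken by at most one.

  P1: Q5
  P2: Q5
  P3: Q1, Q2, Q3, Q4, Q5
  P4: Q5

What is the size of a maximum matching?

2

Unit-capacity flow: source→left, listed edges, right→sink; max matching = max flow.
Augmenting path P1→Q5 (+1); matched 1.
Augmenting path P3→Q1 (+1); matched 2.
No augmenting path remains; maximum matching = 2.
König certificate: {P3, Q5} is a vertex cover of size 2 (every listed pair touches it), so no matching can be larger.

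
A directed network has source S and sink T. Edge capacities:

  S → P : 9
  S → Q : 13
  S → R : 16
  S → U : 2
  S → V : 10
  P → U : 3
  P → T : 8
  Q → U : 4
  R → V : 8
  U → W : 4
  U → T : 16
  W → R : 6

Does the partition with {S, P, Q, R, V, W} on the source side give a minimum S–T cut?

Given cut capacity: 2 + 3 + 8 + 4 = 17.
Augment S→P→T: bottleneck 8, flow now 8.
Augment S→U→T: bottleneck 2, flow now 10.
Augment S→P→U→T: bottleneck 1, flow now 11.
Augment S→Q→U→T: bottleneck 4, flow now 15.
No augmenting path remains; maximum flow = 15.
In the residual graph, reachable from S: {S, Q, R, V}.
Min-cut edges: S→P (9), S→U (2), Q→U (4); capacity 9 + 2 + 4 = 15.
Cut capacity 17 exceeds the max flow 15, so it is not minimum.

No — its capacity is 17, but the minimum cut has capacity 15.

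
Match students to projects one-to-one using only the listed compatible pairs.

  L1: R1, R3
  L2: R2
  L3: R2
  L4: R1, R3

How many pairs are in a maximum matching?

3

Unit-capacity flow: source→left, listed edges, right→sink; max matching = max flow.
Augmenting path L1→R1 (+1); matched 1.
Augmenting path L2→R2 (+1); matched 2.
Augmenting path L4→R3 (+1); matched 3.
No augmenting path remains; maximum matching = 3.
König certificate: {L1, L4, R2} is a vertex cover of size 3 (every listed pair touches it), so no matching can be larger.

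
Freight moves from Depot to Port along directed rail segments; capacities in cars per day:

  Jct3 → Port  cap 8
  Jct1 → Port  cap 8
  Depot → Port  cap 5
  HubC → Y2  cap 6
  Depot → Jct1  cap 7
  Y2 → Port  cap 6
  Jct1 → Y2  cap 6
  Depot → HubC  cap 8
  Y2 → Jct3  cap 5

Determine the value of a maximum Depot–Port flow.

18

Augment Depot→Port: bottleneck 5, flow now 5.
Augment Depot→Jct1→Port: bottleneck 7, flow now 12.
Augment Depot→HubC→Y2→Port: bottleneck 6, flow now 18.
No augmenting path remains; maximum flow = 18.
In the residual graph, reachable from Depot: {Depot, HubC}.
Min-cut edges: Depot→Jct1 (7), Depot→Port (5), HubC→Y2 (6); capacity 7 + 5 + 6 = 18.
This cut is saturated, so no flow can exceed 18.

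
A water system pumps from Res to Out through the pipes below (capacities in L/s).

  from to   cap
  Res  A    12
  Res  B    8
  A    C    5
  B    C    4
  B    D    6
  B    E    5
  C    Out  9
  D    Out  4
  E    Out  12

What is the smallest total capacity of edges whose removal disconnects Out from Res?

Augment Res→A→C→Out: bottleneck 5, flow now 5.
Augment Res→B→C→Out: bottleneck 4, flow now 9.
Augment Res→B→D→Out: bottleneck 4, flow now 13.
No augmenting path remains; maximum flow = 13.
By max-flow min-cut, the minimum cut capacity equals the max flow.
In the residual graph, reachable from Res: {Res, A}.
Min-cut edges: Res→B (8), A→C (5); capacity 8 + 5 = 13.

13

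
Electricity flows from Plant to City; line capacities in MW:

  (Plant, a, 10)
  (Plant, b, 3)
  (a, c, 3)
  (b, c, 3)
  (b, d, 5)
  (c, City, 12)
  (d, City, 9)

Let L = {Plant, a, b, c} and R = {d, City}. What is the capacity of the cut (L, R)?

Edges leaving {Plant, a, b, c}: b→d (5), c→City (12).
Cut capacity = 5 + 12 = 17.

17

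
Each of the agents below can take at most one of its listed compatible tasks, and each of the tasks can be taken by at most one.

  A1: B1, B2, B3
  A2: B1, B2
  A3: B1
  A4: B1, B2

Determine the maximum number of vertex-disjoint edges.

3

Unit-capacity flow: source→left, listed edges, right→sink; max matching = max flow.
Augmenting path A1→B1 (+1); matched 1.
Augmenting path A2→B2 (+1); matched 2.
Augmenting path A3→B1→A1→B3 (+1); matched 3.
No augmenting path remains; maximum matching = 3.
König certificate: {A1, B1, B2} is a vertex cover of size 3 (every listed pair touches it), so no matching can be larger.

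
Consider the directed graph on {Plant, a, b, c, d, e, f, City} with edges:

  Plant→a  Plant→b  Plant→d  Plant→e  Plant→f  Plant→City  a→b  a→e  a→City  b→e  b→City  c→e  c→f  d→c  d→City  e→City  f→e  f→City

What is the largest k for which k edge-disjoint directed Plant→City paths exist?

Assign every edge capacity 1; by Menger, the answer equals the max flow.
Path Plant→City (+1); total 1.
Path Plant→a→City (+1); total 2.
Path Plant→b→City (+1); total 3.
Path Plant→d→City (+1); total 4.
Path Plant→e→City (+1); total 5.
Path Plant→f→City (+1); total 6.
No residual Plant→City path; max flow = 6.
Certifying cut of size 6: {Plant→City, Plant→a, Plant→b, Plant→d, Plant→e, Plant→f}.

6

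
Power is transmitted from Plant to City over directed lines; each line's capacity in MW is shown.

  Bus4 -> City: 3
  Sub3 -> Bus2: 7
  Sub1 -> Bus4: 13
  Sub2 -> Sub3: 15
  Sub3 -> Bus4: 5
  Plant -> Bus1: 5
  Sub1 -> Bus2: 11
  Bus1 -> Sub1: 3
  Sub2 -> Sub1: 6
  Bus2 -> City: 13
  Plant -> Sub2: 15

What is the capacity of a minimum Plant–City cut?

Augment Plant→Sub2→Sub1→Bus2→City: bottleneck 6, flow now 6.
Augment Plant→Sub2→Sub3→Bus2→City: bottleneck 7, flow now 13.
Augment Plant→Sub2→Sub3→Bus4→City: bottleneck 2, flow now 15.
Augment Plant→Bus1→Sub1→Bus4→City: bottleneck 1, flow now 16.
No augmenting path remains; maximum flow = 16.
By max-flow min-cut, the minimum cut capacity equals the max flow.
In the residual graph, reachable from Plant: {Plant, Sub2, Bus1, Sub1, Sub3, Bus2, Bus4}.
Min-cut edges: Bus2→City (13), Bus4→City (3); capacity 13 + 3 = 16.

16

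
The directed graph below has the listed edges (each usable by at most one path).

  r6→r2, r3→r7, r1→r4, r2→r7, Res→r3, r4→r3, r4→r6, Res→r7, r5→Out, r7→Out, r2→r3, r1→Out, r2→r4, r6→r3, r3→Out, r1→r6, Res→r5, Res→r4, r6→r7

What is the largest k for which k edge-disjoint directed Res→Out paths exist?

Assign every edge capacity 1; by Menger, the answer equals the max flow.
Path Res→r3→Out (+1); total 1.
Path Res→r5→Out (+1); total 2.
Path Res→r7→Out (+1); total 3.
No residual Res→Out path; max flow = 3.
Certifying cut of size 3: {Res→r5, r3→Out, r7→Out}.

3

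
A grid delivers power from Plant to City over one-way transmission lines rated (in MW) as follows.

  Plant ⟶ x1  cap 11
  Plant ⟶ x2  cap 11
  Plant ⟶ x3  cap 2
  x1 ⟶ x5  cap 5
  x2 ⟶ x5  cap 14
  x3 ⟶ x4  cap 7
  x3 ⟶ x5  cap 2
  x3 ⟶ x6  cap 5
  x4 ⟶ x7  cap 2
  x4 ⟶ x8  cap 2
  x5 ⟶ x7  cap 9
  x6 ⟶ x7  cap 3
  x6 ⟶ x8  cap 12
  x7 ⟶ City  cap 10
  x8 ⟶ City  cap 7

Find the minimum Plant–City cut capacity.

Augment Plant→x1→x5→x7→City: bottleneck 5, flow now 5.
Augment Plant→x2→x5→x7→City: bottleneck 4, flow now 9.
Augment Plant→x3→x4→x7→City: bottleneck 1, flow now 10.
Augment Plant→x3→x4→x8→City: bottleneck 1, flow now 11.
No augmenting path remains; maximum flow = 11.
By max-flow min-cut, the minimum cut capacity equals the max flow.
In the residual graph, reachable from Plant: {Plant, x1, x2, x5}.
Min-cut edges: Plant→x3 (2), x5→x7 (9); capacity 2 + 9 = 11.

11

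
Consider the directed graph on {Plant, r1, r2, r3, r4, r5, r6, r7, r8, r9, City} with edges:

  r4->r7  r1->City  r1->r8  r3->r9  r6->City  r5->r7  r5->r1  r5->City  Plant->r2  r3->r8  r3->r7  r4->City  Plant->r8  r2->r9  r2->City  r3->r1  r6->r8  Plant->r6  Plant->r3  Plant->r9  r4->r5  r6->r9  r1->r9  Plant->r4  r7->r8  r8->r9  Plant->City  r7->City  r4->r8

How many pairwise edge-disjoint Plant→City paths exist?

5

Assign every edge capacity 1; by Menger, the answer equals the max flow.
Path Plant→City (+1); total 1.
Path Plant→r2→City (+1); total 2.
Path Plant→r4→City (+1); total 3.
Path Plant→r6→City (+1); total 4.
Path Plant→r3→r1→City (+1); total 5.
No residual Plant→City path; max flow = 5.
Certifying cut of size 5: {Plant→City, Plant→r2, Plant→r3, Plant→r4, Plant→r6}.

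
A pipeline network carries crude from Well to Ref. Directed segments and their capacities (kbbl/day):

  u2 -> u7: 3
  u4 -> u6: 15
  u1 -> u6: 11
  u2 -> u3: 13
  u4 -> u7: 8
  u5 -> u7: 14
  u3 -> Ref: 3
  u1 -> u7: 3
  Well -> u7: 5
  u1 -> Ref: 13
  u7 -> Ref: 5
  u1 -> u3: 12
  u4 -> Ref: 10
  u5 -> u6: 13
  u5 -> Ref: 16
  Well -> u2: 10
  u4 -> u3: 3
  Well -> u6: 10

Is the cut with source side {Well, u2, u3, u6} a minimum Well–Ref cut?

Given cut capacity: 5 + 3 + 3 = 11.
Augment Well→u7→Ref: bottleneck 5, flow now 5.
Augment Well→u2→u3→Ref: bottleneck 3, flow now 8.
No augmenting path remains; maximum flow = 8.
In the residual graph, reachable from Well: {Well, u2, u3, u6, u7}.
Min-cut edges: u3→Ref (3), u7→Ref (5); capacity 3 + 5 = 8.
Cut capacity 11 exceeds the max flow 8, so it is not minimum.

No — its capacity is 11, but the minimum cut has capacity 8.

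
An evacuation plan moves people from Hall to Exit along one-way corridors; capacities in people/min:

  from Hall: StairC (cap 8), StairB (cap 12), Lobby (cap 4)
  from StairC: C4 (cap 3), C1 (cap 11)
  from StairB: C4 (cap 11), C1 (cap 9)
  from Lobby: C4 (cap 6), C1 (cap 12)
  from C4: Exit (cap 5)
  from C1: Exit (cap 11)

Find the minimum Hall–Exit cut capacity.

16

Augment Hall→StairC→C4→Exit: bottleneck 3, flow now 3.
Augment Hall→StairC→C1→Exit: bottleneck 5, flow now 8.
Augment Hall→StairB→C4→Exit: bottleneck 2, flow now 10.
Augment Hall→StairB→C1→Exit: bottleneck 6, flow now 16.
No augmenting path remains; maximum flow = 16.
By max-flow min-cut, the minimum cut capacity equals the max flow.
In the residual graph, reachable from Hall: {Hall, StairC, StairB, Lobby, C4, C1}.
Min-cut edges: C4→Exit (5), C1→Exit (11); capacity 5 + 11 = 16.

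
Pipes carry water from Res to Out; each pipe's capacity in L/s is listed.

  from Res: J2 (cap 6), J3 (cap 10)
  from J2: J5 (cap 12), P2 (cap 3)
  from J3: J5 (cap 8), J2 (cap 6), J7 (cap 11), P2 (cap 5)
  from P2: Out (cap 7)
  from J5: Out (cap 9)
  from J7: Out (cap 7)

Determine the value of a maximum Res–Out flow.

Augment Res→J2→P2→Out: bottleneck 3, flow now 3.
Augment Res→J2→J5→Out: bottleneck 3, flow now 6.
Augment Res→J3→P2→Out: bottleneck 4, flow now 10.
Augment Res→J3→J5→Out: bottleneck 6, flow now 16.
No augmenting path remains; maximum flow = 16.
In the residual graph, reachable from Res: {Res}.
Min-cut edges: Res→J2 (6), Res→J3 (10); capacity 6 + 10 = 16.
This cut is saturated, so no flow can exceed 16.

16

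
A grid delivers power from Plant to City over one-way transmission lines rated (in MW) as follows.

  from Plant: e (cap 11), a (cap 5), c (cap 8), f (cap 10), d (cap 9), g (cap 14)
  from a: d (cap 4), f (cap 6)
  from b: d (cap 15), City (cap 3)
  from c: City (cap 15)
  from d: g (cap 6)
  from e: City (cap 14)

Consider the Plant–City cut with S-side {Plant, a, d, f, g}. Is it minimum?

Yes — it is a minimum cut (capacity 19).

Given cut capacity: 8 + 11 = 19.
Augment Plant→c→City: bottleneck 8, flow now 8.
Augment Plant→e→City: bottleneck 11, flow now 19.
No augmenting path remains; maximum flow = 19.
Cut capacity 19 equals the max flow, so it is a minimum cut.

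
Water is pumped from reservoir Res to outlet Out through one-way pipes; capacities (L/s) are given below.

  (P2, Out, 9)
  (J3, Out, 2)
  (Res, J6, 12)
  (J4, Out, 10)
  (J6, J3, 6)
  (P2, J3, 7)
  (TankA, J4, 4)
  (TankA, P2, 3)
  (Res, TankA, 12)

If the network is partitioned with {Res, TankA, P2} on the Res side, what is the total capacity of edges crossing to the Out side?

Edges leaving {Res, TankA, P2}: Res→J6 (12), TankA→J4 (4), P2→J3 (7), P2→Out (9).
Cut capacity = 12 + 4 + 7 + 9 = 32.

32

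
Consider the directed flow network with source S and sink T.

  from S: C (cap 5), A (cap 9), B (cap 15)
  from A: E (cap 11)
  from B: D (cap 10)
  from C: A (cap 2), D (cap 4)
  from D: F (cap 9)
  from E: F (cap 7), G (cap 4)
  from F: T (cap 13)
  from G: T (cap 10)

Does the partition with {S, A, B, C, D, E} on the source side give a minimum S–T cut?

No — its capacity is 20, but the minimum cut has capacity 17.

Given cut capacity: 9 + 7 + 4 = 20.
Augment S→A→E→F→T: bottleneck 7, flow now 7.
Augment S→A→E→G→T: bottleneck 2, flow now 9.
Augment S→B→D→F→T: bottleneck 6, flow now 15.
Augment S→C→A→E→G→T: bottleneck 2, flow now 17.
No augmenting path remains; maximum flow = 17.
In the residual graph, reachable from S: {S, A, B, C, D, E, F}.
Min-cut edges: E→G (4), F→T (13); capacity 4 + 13 = 17.
Cut capacity 20 exceeds the max flow 17, so it is not minimum.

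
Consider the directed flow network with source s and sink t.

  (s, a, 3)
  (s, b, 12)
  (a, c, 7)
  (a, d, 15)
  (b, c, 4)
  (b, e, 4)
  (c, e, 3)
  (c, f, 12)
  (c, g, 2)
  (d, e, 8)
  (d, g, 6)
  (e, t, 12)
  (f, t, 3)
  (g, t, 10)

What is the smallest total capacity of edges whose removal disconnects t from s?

Augment s→b→e→t: bottleneck 4, flow now 4.
Augment s→a→c→e→t: bottleneck 3, flow now 7.
Augment s→b→c→f→t: bottleneck 3, flow now 10.
Augment s→b→c→g→t: bottleneck 1, flow now 11.
No augmenting path remains; maximum flow = 11.
By max-flow min-cut, the minimum cut capacity equals the max flow.
In the residual graph, reachable from s: {s, b}.
Min-cut edges: s→a (3), b→c (4), b→e (4); capacity 3 + 4 + 4 = 11.

11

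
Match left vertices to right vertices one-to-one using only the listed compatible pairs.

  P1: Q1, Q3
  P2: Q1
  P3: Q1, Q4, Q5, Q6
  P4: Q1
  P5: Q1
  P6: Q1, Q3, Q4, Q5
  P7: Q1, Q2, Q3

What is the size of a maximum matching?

Unit-capacity flow: source→left, listed edges, right→sink; max matching = max flow.
Augmenting path P1→Q1 (+1); matched 1.
Augmenting path P3→Q4 (+1); matched 2.
Augmenting path P6→Q3 (+1); matched 3.
Augmenting path P7→Q2 (+1); matched 4.
Augmenting path P2→Q1→P1→Q3→P6→Q5 (+1); matched 5.
No augmenting path remains; maximum matching = 5.
König certificate: {P1, P3, P6, P7, Q1} is a vertex cover of size 5 (every listed pair touches it), so no matching can be larger.

5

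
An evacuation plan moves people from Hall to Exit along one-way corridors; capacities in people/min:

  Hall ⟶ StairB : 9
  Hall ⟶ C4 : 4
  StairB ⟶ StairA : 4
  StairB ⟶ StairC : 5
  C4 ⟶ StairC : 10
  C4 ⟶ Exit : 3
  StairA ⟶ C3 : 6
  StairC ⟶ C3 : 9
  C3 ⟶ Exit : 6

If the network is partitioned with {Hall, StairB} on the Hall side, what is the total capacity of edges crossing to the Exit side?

13

Edges leaving {Hall, StairB}: Hall→C4 (4), StairB→StairA (4), StairB→StairC (5).
Cut capacity = 4 + 4 + 5 = 13.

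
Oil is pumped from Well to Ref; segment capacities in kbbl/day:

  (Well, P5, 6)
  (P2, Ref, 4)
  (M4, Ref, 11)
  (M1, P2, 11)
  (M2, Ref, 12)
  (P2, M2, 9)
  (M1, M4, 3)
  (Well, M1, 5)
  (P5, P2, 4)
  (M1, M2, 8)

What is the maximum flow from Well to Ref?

9

Augment Well→P5→P2→Ref: bottleneck 4, flow now 4.
Augment Well→M1→M4→Ref: bottleneck 3, flow now 7.
Augment Well→M1→M2→Ref: bottleneck 2, flow now 9.
No augmenting path remains; maximum flow = 9.
In the residual graph, reachable from Well: {Well, P5}.
Min-cut edges: Well→M1 (5), P5→P2 (4); capacity 5 + 4 = 9.
This cut is saturated, so no flow can exceed 9.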